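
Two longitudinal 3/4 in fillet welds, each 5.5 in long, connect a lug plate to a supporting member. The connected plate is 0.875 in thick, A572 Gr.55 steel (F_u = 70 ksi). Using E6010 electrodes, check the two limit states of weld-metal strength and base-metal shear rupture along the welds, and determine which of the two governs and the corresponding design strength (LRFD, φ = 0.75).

E60XX → F_EXX = 60 ksi.
t_e = 0.707 × 0.75 = 0.5302 in; L = 11 in.
Weld metal: φR_n = 0.75 × 0.6 × 60 × 0.5302 × 11 = 157.5 kips.
Base metal (shear rupture): φR_n = 0.75 × 0.6 × 70 × 0.875 × 11 = 303.2 kips.
Governing: weld metal.

φR_n ≈ 157 kips (weld metal governs)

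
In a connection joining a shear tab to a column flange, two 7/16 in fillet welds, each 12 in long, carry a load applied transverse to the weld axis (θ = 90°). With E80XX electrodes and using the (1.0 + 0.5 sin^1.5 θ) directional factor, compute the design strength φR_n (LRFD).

E80XX → F_EXX = 80 ksi.
t_e = 0.707 × 0.4375 = 0.3093 in; A_we = 0.3093 × 24 = 7.423 in².
Directional factor: 1.0 + 0.5 sin^1.5(90°) = 1.5.
F_nw = 0.6 × 80 × 1.5 = 72 ksi.
φR_n = 0.75 × 72 × 7.423 = 400.9 kip.

φR_n ≈ 401 kip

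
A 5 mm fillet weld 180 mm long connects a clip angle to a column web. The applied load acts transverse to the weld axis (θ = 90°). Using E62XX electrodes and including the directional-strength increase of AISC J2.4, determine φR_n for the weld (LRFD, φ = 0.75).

E62XX → F_EXX = 620 MPa.
t_e = 0.707 × 5 = 3.535 mm; A_we = 3.535 × 180 = 636.3 mm².
Directional factor: 1.0 + 0.5 sin^1.5(90°) = 1.5.
F_nw = 0.6 × 620 × 1.5 = 558 MPa.
φR_n = 0.75 × 558 × 636.3 × 10⁻³ = 266.3 kN.

φR_n ≈ 266 kN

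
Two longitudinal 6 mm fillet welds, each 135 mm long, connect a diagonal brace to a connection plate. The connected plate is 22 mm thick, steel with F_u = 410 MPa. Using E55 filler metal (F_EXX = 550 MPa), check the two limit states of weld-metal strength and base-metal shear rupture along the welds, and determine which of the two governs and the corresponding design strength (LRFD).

φR_n ≈ 283 kN (weld metal governs)

t_e = 0.707 × 6 = 4.242 mm; L = 270 mm.
Weld metal: φR_n = 0.75 × 0.6 × 550 × 4.242 × 270 × 10⁻³ = 283.5 kN.
Base metal (shear rupture): φR_n = 0.75 × 0.6 × 410 × 22 × 270 × 10⁻³ = 1096 kN.
Governing: weld metal.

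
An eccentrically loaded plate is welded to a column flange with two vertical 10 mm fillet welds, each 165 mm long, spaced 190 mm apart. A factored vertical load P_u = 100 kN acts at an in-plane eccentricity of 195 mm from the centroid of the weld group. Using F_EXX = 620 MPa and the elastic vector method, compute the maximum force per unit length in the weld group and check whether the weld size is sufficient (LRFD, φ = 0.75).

Total weld length L_w = 330 mm. Treat welds as unit-width lines.
Polar moment about centroid: J = 2[d³/12 + d(b/2)²] = 2[165³/12 + 165×95²] = 3727000 mm³.
Direct shear f_v = P/L_w = 100×10³ / 330 = 303 N/mm (vertical).
Torsion M = P·e = 100×10³ × 195 = 19500000 N·mm.
Critical point at (x, y) = (95, 82.5) from centroid. f_tx = M·y/J = 431.7 N/mm; f_ty = M·x/J = 497.1 N/mm.
Resultant f_max = √[f_tx² + (f_v + f_ty)²] = √[431.7² + (303 + 497.1)²] = 909.1 N/mm.
Capacity per unit length: φr_n = 0.75 × 0.6 × 620 × (0.707 × 10) = 1973 N/mm.
909.1 ≤ 1973 → adequate.

f_max ≈ 909 N/mm; adequate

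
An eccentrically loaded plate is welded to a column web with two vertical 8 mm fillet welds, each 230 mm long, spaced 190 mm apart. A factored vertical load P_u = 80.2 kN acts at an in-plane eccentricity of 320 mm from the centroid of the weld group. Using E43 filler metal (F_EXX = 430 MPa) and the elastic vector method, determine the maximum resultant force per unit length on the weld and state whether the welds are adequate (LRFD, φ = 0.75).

Total weld length L_w = 460 mm. Treat welds as unit-width lines.
Polar moment about centroid: J = 2[d³/12 + d(b/2)²] = 2[230³/12 + 230×95²] = 6179000 mm³.
Direct shear f_v = P/L_w = 80.2×10³ / 460 = 174.3 N/mm (vertical).
Torsion M = P·e = 80.2×10³ × 320 = 25664000 N·mm.
Critical point at (x, y) = (95, 115) from centroid. f_tx = M·y/J = 477.6 N/mm; f_ty = M·x/J = 394.6 N/mm.
Resultant f_max = √[f_tx² + (f_v + f_ty)²] = √[477.6² + (174.3 + 394.6)²] = 742.8 N/mm.
Capacity per unit length: φr_n = 0.75 × 0.6 × 430 × (0.707 × 8) = 1094 N/mm.
742.8 ≤ 1094 → adequate.

f_max ≈ 743 N/mm; adequate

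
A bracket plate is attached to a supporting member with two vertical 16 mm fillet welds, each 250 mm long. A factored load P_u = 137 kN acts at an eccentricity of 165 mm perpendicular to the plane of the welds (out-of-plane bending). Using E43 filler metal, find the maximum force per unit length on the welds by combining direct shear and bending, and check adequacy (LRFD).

f_max ≈ 1120 N/mm; adequate

E43XX → F_EXX = 430 MPa.
L_w = 2 × 250 = 500 mm; section modulus (unit throat) S = 2 × L²/6 = 20830 mm².
Direct shear f_v = P/L_w = 137×10³/500 = 274 N/mm.
Moment M = P × e = 137×10³ × 165 = 22605000 N·mm; bending f_b = M/S = 1085 N/mm.
f_max = √(f_v² + f_b²) = √(274² + 1085²) = 1119 N/mm.
φr_n = 0.75 × 0.6 × 430 × (0.707 × 16) = 2189 N/mm → adequate.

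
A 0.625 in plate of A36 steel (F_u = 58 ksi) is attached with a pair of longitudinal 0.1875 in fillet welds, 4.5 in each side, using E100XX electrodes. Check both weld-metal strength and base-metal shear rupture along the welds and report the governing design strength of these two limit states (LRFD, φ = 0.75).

φR_n ≈ 53.7 kips (weld metal governs)

E100XX → F_EXX = 100 ksi.
t_e = 0.707 × 0.1875 = 0.1326 in; L = 9 in.
Weld metal: φR_n = 0.75 × 0.6 × 100 × 0.1326 × 9 = 53.69 kips.
Base metal (shear rupture): φR_n = 0.75 × 0.6 × 58 × 0.625 × 9 = 146.8 kips.
Governing: weld metal.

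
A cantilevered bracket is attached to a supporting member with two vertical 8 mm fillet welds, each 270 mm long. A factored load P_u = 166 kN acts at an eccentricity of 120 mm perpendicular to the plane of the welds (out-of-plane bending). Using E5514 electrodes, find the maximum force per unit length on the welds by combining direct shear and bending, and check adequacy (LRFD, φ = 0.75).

f_max ≈ 875 N/mm; adequate

E55XX → F_EXX = 550 MPa.
L_w = 2 × 270 = 540 mm; section modulus (unit throat) S = 2 × L²/6 = 24300 mm².
Direct shear f_v = P/L_w = 166×10³/540 = 307.4 N/mm.
Moment M = P × e = 166×10³ × 120 = 19920000 N·mm; bending f_b = M/S = 819.8 N/mm.
f_max = √(f_v² + f_b²) = √(307.4² + 819.8²) = 875.5 N/mm.
φr_n = 0.75 × 0.6 × 550 × (0.707 × 8) = 1400 N/mm → adequate.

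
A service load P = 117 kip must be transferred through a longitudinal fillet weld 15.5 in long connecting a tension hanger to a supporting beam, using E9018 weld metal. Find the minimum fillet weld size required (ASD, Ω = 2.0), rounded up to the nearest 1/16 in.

E90XX → F_EXX = 90 ksi.
Total weld length L = 15.5 in.
Required throat t_e = P × Ω / (0.6 F_EXX × L) = 117 × 2.0 / (0.6 × 90 × 15.5) = 0.2796 in.
Required leg w = t_e / 0.707 = 0.3954 in → use 7/16 in.

w = 7/16 in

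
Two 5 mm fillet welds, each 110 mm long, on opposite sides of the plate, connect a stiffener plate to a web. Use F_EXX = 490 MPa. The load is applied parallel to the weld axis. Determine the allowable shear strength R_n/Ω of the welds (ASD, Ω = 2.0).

R_n/Ω ≈ 114 kN

Effective throat t_e = 0.707 × 5 = 3.535 mm.
Total length L = 220 mm; A_we = 3.535 × 220 = 777.7 mm².
F_nw = 0.6 F_EXX = 0.6 × 490 = 294 MPa.
R_n = 294 × 777.7 × 10⁻³ = 228.6 kN; R_n/Ω = 228.6/2.0 = 114.3 kN.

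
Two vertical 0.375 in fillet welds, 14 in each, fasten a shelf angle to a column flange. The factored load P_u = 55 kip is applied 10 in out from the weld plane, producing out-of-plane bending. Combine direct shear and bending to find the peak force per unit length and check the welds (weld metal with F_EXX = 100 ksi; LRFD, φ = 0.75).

f_max ≈ 8.64 kip/in; adequate

L_w = 2 × 14 = 28 in; section modulus (unit throat) S = 2 × L²/6 = 65.33 in².
Direct shear f_v = P/L_w = 55/28 = 1.964 kip/in.
Moment M = P × e = 55 × 10 = 550 kip·in; bending f_b = M/S = 8.418 kip/in.
f_max = √(f_v² + f_b²) = √(1.964² + 8.418²) = 8.644 kip/in.
φr_n = 0.75 × 0.6 × 100 × (0.707 × 0.375) = 11.93 kip/in → adequate.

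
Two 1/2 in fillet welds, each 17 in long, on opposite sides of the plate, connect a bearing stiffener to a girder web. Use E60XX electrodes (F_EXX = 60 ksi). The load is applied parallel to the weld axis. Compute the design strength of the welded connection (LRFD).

Effective throat t_e = 0.707 × 0.5 = 0.3535 in.
Total length L = 34 in; A_we = 0.3535 × 34 = 12.02 in².
F_nw = 0.6 F_EXX = 0.6 × 60 = 36 ksi.
φR_n = 0.75 × 36 × 12.02 = 324.5 kip.

φR_n ≈ 325 kip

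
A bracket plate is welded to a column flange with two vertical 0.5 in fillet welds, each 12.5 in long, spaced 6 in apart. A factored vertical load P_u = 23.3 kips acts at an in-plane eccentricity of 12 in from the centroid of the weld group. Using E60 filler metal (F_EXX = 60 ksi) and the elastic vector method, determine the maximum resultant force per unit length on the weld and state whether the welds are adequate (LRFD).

f_max ≈ 4.01 kip/in; adequate

Total weld length L_w = 25 in. Treat welds as unit-width lines.
Polar moment about centroid: J = 2[d³/12 + d(b/2)²] = 2[12.5³/12 + 12.5×3²] = 550.5 in³.
Direct shear f_v = P/L_w = 23.3 / 25 = 0.932 kip/in (vertical).
Torsion M = P·e = 23.3 × 12 = 279.6 kip·in.
Critical point at (x, y) = (3, 6.25) from centroid. f_tx = M·y/J = 3.174 kip/in; f_ty = M·x/J = 1.524 kip/in.
Resultant f_max = √[f_tx² + (f_v + f_ty)²] = √[3.174² + (0.932 + 1.524)²] = 4.013 kip/in.
Capacity per unit length: φr_n = 0.75 × 0.6 × 60 × (0.707 × 0.5) = 9.544 kip/in.
4.013 ≤ 9.544 → adequate.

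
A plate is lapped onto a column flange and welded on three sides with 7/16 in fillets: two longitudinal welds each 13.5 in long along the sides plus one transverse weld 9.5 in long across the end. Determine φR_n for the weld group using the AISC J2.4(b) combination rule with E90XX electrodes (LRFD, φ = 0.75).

E90XX → F_EXX = 90 ksi.
t_e = 0.707 × 0.4375 = 0.3093 in.
R_nwl = 0.6 × 90 × 0.3093 × 27 = 451 kips (longitudinal, 2 welds).
R_nwt = 0.6 × 90 × 0.3093 × 9.5 = 158.7 kips (transverse, base value).
(i) R_nwl + R_nwt = 609.7 kips; (ii) 0.85 R_nwl + 1.5 R_nwt = 621.3 kips.
R_n = max = 621.3 kips [governs: (ii)]; φR_n = 466 kips.

φR_n ≈ 466 kips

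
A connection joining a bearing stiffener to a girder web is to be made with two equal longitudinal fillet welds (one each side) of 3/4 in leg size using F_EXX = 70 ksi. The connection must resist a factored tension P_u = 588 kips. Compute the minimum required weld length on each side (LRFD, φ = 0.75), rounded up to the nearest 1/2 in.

Throat t_e = 0.707 × 0.75 = 0.5302 in.
φr_n = 0.75 × 0.6 × 70 × 0.5302 = 16.7 kips/in.
L_req = P_u / φr_n = 588 / 16.7 = 35.2 in total.
Per side: 35.2 / 2 = 17.6 in.
Round up → use L = 18 in on each side.

L = 18 in on each side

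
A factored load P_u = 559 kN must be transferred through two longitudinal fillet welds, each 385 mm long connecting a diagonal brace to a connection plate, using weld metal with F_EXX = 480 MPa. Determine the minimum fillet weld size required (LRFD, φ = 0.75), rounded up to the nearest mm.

Total weld length L = 770 mm.
Required throat t_e = P_u / (φ × 0.6 F_EXX × L) = 559 / (0.75 × 0.6 × 480 × 770 × 10⁻³) = 3.361 mm.
Required leg w = t_e / 0.707 = 4.754 mm → use 5 mm.

w = 5 mm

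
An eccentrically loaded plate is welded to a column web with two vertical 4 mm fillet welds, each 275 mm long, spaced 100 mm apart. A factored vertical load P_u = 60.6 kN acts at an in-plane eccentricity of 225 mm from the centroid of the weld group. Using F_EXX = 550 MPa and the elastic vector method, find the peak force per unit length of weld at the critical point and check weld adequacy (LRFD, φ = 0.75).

Total weld length L_w = 550 mm. Treat welds as unit-width lines.
Polar moment about centroid: J = 2[d³/12 + d(b/2)²] = 2[275³/12 + 275×50²] = 4841000 mm³.
Direct shear f_v = P/L_w = 60.6×10³ / 550 = 110.2 N/mm (vertical).
Torsion M = P·e = 60.6×10³ × 225 = 13635000 N·mm.
Critical point at (x, y) = (50, 137.5) from centroid. f_tx = M·y/J = 387.3 N/mm; f_ty = M·x/J = 140.8 N/mm.
Resultant f_max = √[f_tx² + (f_v + f_ty)²] = √[387.3² + (110.2 + 140.8)²] = 461.5 N/mm.
Capacity per unit length: φr_n = 0.75 × 0.6 × 550 × (0.707 × 4) = 699.9 N/mm.
461.5 ≤ 699.9 → adequate.

f_max ≈ 461 N/mm; adequate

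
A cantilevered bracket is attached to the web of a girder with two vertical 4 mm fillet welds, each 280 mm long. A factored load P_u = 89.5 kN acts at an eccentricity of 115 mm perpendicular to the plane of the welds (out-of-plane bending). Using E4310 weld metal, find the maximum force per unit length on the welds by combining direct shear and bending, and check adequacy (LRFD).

f_max ≈ 425 N/mm; adequate

E43XX → F_EXX = 430 MPa.
L_w = 2 × 280 = 560 mm; section modulus (unit throat) S = 2 × L²/6 = 26130 mm².
Direct shear f_v = P/L_w = 89.5×10³/560 = 159.8 N/mm.
Moment M = P × e = 89.5×10³ × 115 = 10292000 N·mm; bending f_b = M/S = 393.8 N/mm.
f_max = √(f_v² + f_b²) = √(159.8² + 393.8²) = 425 N/mm.
φr_n = 0.75 × 0.6 × 430 × (0.707 × 4) = 547.2 N/mm → adequate.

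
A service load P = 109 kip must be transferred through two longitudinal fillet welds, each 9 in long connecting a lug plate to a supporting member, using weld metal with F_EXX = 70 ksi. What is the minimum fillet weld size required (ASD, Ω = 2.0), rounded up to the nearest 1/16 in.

Total weld length L = 18 in.
Required throat t_e = P × Ω / (0.6 F_EXX × L) = 109 × 2.0 / (0.6 × 70 × 18) = 0.2884 in.
Required leg w = t_e / 0.707 = 0.4079 in → use 7/16 in.

w = 7/16 in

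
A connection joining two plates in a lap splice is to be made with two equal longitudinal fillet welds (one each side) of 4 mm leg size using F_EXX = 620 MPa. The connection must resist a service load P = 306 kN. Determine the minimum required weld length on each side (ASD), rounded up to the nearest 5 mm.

Throat t_e = 0.707 × 4 = 2.828 mm.
r_n/Ω = (0.6 × 620 × 2.828) / 2.0 = 526 N/mm = 0.526 kN/mm.
L_req = P / (r_n/Ω) = 306 / 0.526 = 581.7 mm total.
Per side: 581.7 / 2 = 290.9 mm.
Round up → use L = 295 mm on each side.

L = 295 mm on each side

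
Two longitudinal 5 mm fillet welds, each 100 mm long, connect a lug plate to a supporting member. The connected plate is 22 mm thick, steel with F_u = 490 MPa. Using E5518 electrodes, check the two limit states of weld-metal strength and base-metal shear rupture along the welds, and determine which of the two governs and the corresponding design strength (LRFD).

φR_n ≈ 175 kN (weld metal governs)

E55XX → F_EXX = 550 MPa.
t_e = 0.707 × 5 = 3.535 mm; L = 200 mm.
Weld metal: φR_n = 0.75 × 0.6 × 550 × 3.535 × 200 × 10⁻³ = 175 kN.
Base metal (shear rupture): φR_n = 0.75 × 0.6 × 490 × 22 × 200 × 10⁻³ = 970.2 kN.
Governing: weld metal.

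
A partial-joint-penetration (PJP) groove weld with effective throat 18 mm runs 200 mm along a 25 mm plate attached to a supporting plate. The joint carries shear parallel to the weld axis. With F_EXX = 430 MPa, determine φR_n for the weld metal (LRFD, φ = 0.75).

Effective throat (given) t_e = 18 mm.
A_we = 18 × 200 = 3600 mm².
F_nw = 0.6 F_EXX = 258 MPa.
φR_n = 0.75 × 258 × 3600 × 10⁻³ = 696.6 kN.

φR_n ≈ 697 kN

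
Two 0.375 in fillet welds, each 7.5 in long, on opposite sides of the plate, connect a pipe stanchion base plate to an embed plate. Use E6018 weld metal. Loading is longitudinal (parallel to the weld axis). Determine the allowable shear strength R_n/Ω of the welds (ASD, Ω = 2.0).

R_n/Ω ≈ 71.6 kips

E60XX → F_EXX = 60 ksi.
Effective throat t_e = 0.707 × 0.375 = 0.2651 in.
Total length L = 15 in; A_we = 0.2651 × 15 = 3.977 in².
F_nw = 0.6 F_EXX = 0.6 × 60 = 36 ksi.
R_n = 36 × 3.977 = 143.2 kips; R_n/Ω = 143.2/2.0 = 71.58 kips.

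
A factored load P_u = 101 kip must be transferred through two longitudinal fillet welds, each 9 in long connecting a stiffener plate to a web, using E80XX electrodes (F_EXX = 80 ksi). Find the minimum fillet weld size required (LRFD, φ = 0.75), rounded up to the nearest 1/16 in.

w = 1/4 in

Total weld length L = 18 in.
Required throat t_e = P_u / (φ × 0.6 F_EXX × L) = 101 / (0.75 × 0.6 × 80 × 18) = 0.1559 in.
Required leg w = t_e / 0.707 = 0.2205 in → use 1/4 in.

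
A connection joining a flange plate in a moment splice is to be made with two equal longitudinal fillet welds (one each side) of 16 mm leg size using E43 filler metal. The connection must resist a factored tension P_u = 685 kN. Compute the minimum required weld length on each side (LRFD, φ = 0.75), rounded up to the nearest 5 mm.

E43XX → F_EXX = 430 MPa.
Throat t_e = 0.707 × 16 = 11.31 mm.
φr_n = 0.75 × 0.6 × 430 × 11.31 × 10⁻³ = 2.189 kN/mm.
L_req = P_u / φr_n = 685 / 2.189 = 312.9 mm total.
Per side: 312.9 / 2 = 156.5 mm.
Round up → use L = 160 mm on each side.

L = 160 mm on each side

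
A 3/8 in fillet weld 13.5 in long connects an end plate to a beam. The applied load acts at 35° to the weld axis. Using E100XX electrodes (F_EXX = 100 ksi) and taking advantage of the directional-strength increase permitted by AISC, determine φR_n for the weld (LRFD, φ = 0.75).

φR_n ≈ 196 kips

t_e = 0.707 × 0.375 = 0.2651 in; A_we = 0.2651 × 13.5 = 3.579 in².
Directional factor: 1.0 + 0.5 sin^1.5(35°) = 1.217.
F_nw = 0.6 × 100 × 1.217 = 73.03 ksi.
φR_n = 0.75 × 73.03 × 3.579 = 196 kips.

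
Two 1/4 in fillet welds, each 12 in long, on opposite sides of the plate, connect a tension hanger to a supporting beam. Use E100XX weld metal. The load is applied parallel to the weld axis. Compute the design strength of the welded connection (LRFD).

φR_n ≈ 191 kip

E100XX → F_EXX = 100 ksi.
Effective throat t_e = 0.707 × 0.25 = 0.1767 in.
Total length L = 24 in; A_we = 0.1767 × 24 = 4.242 in².
F_nw = 0.6 F_EXX = 0.6 × 100 = 60 ksi.
φR_n = 0.75 × 60 × 4.242 = 190.9 kip.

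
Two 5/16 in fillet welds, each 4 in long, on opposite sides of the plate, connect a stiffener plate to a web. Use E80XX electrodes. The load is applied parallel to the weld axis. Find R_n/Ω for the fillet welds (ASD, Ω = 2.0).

R_n/Ω ≈ 42.4 kips

E80XX → F_EXX = 80 ksi.
Effective throat t_e = 0.707 × 0.3125 = 0.2209 in.
Total length L = 8 in; A_we = 0.2209 × 8 = 1.767 in².
F_nw = 0.6 F_EXX = 0.6 × 80 = 48 ksi.
R_n = 48 × 1.767 = 84.84 kips; R_n/Ω = 84.84/2.0 = 42.42 kips.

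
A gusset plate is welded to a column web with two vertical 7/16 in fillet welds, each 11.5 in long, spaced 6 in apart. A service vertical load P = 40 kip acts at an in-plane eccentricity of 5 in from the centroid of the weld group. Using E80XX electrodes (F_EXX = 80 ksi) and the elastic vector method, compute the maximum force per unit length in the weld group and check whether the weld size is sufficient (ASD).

Total weld length L_w = 23 in. Treat welds as unit-width lines.
Polar moment about centroid: J = 2[d³/12 + d(b/2)²] = 2[11.5³/12 + 11.5×3²] = 460.5 in³.
Direct shear f_v = P/L_w = 40 / 23 = 1.739 kip/in (vertical).
Torsion M = P·e = 40 × 5 = 200 kip·in.
Critical point at (x, y) = (3, 5.75) from centroid. f_tx = M·y/J = 2.497 kip/in; f_ty = M·x/J = 1.303 kip/in.
Resultant f_max = √[f_tx² + (f_v + f_ty)²] = √[2.497² + (1.739 + 1.303)²] = 3.936 kip/in.
Capacity per unit length: r_n/Ω = (1/2.0) × 0.6 × 80 × (0.707 × 0.4375) = 7.423 kip/in.
3.936 ≤ 7.423 → adequate.

f_max ≈ 3.94 kip/in; adequate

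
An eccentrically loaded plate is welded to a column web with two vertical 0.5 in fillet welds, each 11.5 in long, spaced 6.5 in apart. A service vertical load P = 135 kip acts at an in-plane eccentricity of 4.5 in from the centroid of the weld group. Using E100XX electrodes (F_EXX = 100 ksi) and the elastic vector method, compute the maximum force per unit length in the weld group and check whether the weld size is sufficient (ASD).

Total weld length L_w = 23 in. Treat welds as unit-width lines.
Polar moment about centroid: J = 2[d³/12 + d(b/2)²] = 2[11.5³/12 + 11.5×3.25²] = 496.4 in³.
Direct shear f_v = P/L_w = 135 / 23 = 5.87 kip/in (vertical).
Torsion M = P·e = 135 × 4.5 = 607.5 kip·in.
Critical point at (x, y) = (3.25, 5.75) from centroid. f_tx = M·y/J = 7.037 kip/in; f_ty = M·x/J = 3.977 kip/in.
Resultant f_max = √[f_tx² + (f_v + f_ty)²] = √[7.037² + (5.87 + 3.977)²] = 12.1 kip/in.
Capacity per unit length: r_n/Ω = (1/2.0) × 0.6 × 100 × (0.707 × 0.5) = 10.6 kip/in.
12.1 > 10.6 → NOT adequate.

f_max ≈ 12.1 kip/in; NOT adequate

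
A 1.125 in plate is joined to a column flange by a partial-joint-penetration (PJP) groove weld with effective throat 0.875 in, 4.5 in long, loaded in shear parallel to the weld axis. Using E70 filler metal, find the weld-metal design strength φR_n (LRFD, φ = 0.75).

φR_n ≈ 124 kip

E70XX → F_EXX = 70 ksi.
Effective throat (given) t_e = 0.875 in.
A_we = 0.875 × 4.5 = 3.938 in².
F_nw = 0.6 F_EXX = 42 ksi.
φR_n = 0.75 × 42 × 3.938 = 124 kip.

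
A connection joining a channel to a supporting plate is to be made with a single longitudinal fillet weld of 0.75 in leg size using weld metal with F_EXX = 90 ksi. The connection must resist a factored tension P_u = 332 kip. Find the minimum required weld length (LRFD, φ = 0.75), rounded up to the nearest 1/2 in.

L = 15.5 in

Throat t_e = 0.707 × 0.75 = 0.5302 in.
φr_n = 0.75 × 0.6 × 90 × 0.5302 = 21.48 kip/in.
L_req = P_u / φr_n = 332 / 21.48 = 15.46 in total.
Round up → use L = 15.5 in.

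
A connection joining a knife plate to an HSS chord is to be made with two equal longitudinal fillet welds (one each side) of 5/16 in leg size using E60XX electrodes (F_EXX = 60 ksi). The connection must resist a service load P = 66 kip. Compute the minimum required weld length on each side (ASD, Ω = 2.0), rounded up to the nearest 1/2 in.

Throat t_e = 0.707 × 0.3125 = 0.2209 in.
r_n/Ω = (0.6 × 60 × 0.2209) / 2.0 = 3.977 kip/in.
L_req = P / (r_n/Ω) = 66 / 3.977 = 16.6 in total.
Per side: 16.6 / 2 = 8.298 in.
Round up → use L = 8.5 in on each side.

L = 8.5 in on each side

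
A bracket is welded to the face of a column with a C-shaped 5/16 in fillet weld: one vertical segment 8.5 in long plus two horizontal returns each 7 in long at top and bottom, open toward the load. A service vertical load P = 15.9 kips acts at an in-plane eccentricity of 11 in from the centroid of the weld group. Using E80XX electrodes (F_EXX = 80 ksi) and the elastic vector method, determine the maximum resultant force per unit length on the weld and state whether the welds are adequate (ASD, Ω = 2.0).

Total weld length L_w = 22.5 in. Treat welds as unit-width lines.
Centroid: x̄ = 2×7×3.5 / 22.5 = 2.178 in from the vertical weld.
Polar moment about centroid: J = I_x + I_y = [8.5³/12 + 2×7×4.25²] + [8.5×2.178² + 2(7³/12 + 7×1.322²)] = 426 in³.
Direct shear f_v = P/L_w = 15.9 / 22.5 = 0.7067 kip/in (vertical).
Torsion M = P·e = 15.9 × 11 = 174.9 kip·in.
Critical point at (x, y) = (4.822, 4.25) from centroid. f_tx = M·y/J = 1.745 kip/in; f_ty = M·x/J = 1.98 kip/in.
Resultant f_max = √[f_tx² + (f_v + f_ty)²] = √[1.745² + (0.7067 + 1.98)²] = 3.203 kip/in.
Capacity per unit length: r_n/Ω = (1/2.0) × 0.6 × 80 × (0.707 × 0.3125) = 5.302 kip/in.
3.203 ≤ 5.302 → adequate.

f_max ≈ 3.2 kip/in; adequate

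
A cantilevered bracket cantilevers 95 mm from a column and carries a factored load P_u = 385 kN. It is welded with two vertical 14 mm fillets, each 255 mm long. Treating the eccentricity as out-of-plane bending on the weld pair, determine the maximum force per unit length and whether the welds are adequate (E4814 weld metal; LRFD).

E48XX → F_EXX = 480 MPa.
L_w = 2 × 255 = 510 mm; section modulus (unit throat) S = 2 × L²/6 = 21680 mm².
Direct shear f_v = P/L_w = 385×10³/510 = 754.9 N/mm.
Moment M = P × e = 385×10³ × 95 = 36575000 N·mm; bending f_b = M/S = 1687 N/mm.
f_max = √(f_v² + f_b²) = √(754.9² + 1687²) = 1849 N/mm.
φr_n = 0.75 × 0.6 × 480 × (0.707 × 14) = 2138 N/mm → adequate.

f_max ≈ 1850 N/mm; adequate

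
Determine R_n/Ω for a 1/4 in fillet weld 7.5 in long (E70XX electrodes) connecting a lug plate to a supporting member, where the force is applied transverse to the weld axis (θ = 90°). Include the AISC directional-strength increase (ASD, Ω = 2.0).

R_n/Ω ≈ 41.8 kip

E70XX → F_EXX = 70 ksi.
t_e = 0.707 × 0.25 = 0.1767 in; A_we = 0.1767 × 7.5 = 1.326 in².
Directional factor: 1.0 + 0.5 sin^1.5(90°) = 1.5.
F_nw = 0.6 × 70 × 1.5 = 63 ksi.
R_n/Ω = (63 × 1.326) / 2.0 = 41.76 kip.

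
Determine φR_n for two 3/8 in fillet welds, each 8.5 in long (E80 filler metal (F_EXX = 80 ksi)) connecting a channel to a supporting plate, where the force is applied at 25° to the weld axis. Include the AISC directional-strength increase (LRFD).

t_e = 0.707 × 0.375 = 0.2651 in; A_we = 0.2651 × 17 = 4.507 in².
Directional factor: 1.0 + 0.5 sin^1.5(25°) = 1.137.
F_nw = 0.6 × 80 × 1.137 = 54.59 ksi.
φR_n = 0.75 × 54.59 × 4.507 = 184.5 kips.

φR_n ≈ 185 kips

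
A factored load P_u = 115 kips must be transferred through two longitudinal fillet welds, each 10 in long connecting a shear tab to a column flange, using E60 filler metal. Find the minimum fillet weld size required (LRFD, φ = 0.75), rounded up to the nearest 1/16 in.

w = 5/16 in

E60XX → F_EXX = 60 ksi.
Total weld length L = 20 in.
Required throat t_e = P_u / (φ × 0.6 F_EXX × L) = 115 / (0.75 × 0.6 × 60 × 20) = 0.213 in.
Required leg w = t_e / 0.707 = 0.3012 in → use 5/16 in.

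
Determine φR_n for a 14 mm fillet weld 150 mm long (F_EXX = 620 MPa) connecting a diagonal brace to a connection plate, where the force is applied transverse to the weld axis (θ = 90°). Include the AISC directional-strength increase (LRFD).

φR_n ≈ 621 kN

t_e = 0.707 × 14 = 9.898 mm; A_we = 9.898 × 150 = 1485 mm².
Directional factor: 1.0 + 0.5 sin^1.5(90°) = 1.5.
F_nw = 0.6 × 620 × 1.5 = 558 MPa.
φR_n = 0.75 × 558 × 1485 × 10⁻³ = 621.3 kN.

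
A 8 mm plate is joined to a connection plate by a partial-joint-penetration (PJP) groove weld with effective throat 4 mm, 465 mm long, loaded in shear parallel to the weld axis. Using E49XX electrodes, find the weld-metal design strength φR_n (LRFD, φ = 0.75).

φR_n ≈ 410 kN

E49XX → F_EXX = 490 MPa.
Effective throat (given) t_e = 4 mm.
A_we = 4 × 465 = 1860 mm².
F_nw = 0.6 F_EXX = 294 MPa.
φR_n = 0.75 × 294 × 1860 × 10⁻³ = 410.1 kN.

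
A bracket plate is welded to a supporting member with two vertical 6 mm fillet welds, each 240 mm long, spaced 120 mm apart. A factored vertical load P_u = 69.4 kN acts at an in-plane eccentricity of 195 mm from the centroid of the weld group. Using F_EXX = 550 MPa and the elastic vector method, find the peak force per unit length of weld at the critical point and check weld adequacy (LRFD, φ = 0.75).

Total weld length L_w = 480 mm. Treat welds as unit-width lines.
Polar moment about centroid: J = 2[d³/12 + d(b/2)²] = 2[240³/12 + 240×60²] = 4032000 mm³.
Direct shear f_v = P/L_w = 69.4×10³ / 480 = 144.6 N/mm (vertical).
Torsion M = P·e = 69.4×10³ × 195 = 13533000 N·mm.
Critical point at (x, y) = (60, 120) from centroid. f_tx = M·y/J = 402.8 N/mm; f_ty = M·x/J = 201.4 N/mm.
Resultant f_max = √[f_tx² + (f_v + f_ty)²] = √[402.8² + (144.6 + 201.4)²] = 531 N/mm.
Capacity per unit length: φr_n = 0.75 × 0.6 × 550 × (0.707 × 6) = 1050 N/mm.
531 ≤ 1050 → adequate.

f_max ≈ 531 N/mm; adequate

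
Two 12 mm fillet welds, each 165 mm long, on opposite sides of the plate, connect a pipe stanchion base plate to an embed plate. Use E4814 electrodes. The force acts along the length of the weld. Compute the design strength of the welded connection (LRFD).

φR_n ≈ 605 kN

E48XX → F_EXX = 480 MPa.
Effective throat t_e = 0.707 × 12 = 8.484 mm.
Total length L = 330 mm; A_we = 8.484 × 330 = 2800 mm².
F_nw = 0.6 F_EXX = 0.6 × 480 = 288 MPa.
φR_n = 0.75 × 288 × 2800 × 10⁻³ = 604.7 kN.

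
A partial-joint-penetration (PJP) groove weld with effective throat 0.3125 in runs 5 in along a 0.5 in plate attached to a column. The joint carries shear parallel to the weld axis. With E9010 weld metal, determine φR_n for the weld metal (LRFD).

φR_n ≈ 63.3 kips

E90XX → F_EXX = 90 ksi.
Effective throat (given) t_e = 0.3125 in.
A_we = 0.3125 × 5 = 1.562 in².
F_nw = 0.6 F_EXX = 54 ksi.
φR_n = 0.75 × 54 × 1.562 = 63.28 kips.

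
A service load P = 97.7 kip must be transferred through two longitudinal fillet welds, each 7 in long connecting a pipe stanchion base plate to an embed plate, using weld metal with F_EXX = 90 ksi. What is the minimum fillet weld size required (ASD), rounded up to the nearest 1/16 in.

w = 3/8 in

Total weld length L = 14 in.
Required throat t_e = P × Ω / (0.6 F_EXX × L) = 97.7 × 2.0 / (0.6 × 90 × 14) = 0.2585 in.
Required leg w = t_e / 0.707 = 0.3656 in → use 3/8 in.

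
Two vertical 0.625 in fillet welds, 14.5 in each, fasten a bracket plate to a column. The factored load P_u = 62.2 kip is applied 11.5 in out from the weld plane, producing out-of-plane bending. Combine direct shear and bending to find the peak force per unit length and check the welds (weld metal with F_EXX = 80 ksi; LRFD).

f_max ≈ 10.4 kip/in; adequate

L_w = 2 × 14.5 = 29 in; section modulus (unit throat) S = 2 × L²/6 = 70.08 in².
Direct shear f_v = P/L_w = 62.2/29 = 2.145 kip/in.
Moment M = P × e = 62.2 × 11.5 = 715.3 kip·in; bending f_b = M/S = 10.21 kip/in.
f_max = √(f_v² + f_b²) = √(2.145² + 10.21²) = 10.43 kip/in.
φr_n = 0.75 × 0.6 × 80 × (0.707 × 0.625) = 15.91 kip/in → adequate.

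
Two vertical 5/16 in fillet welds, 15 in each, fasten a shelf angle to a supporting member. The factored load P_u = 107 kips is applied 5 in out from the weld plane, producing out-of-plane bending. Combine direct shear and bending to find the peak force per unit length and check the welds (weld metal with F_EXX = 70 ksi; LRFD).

L_w = 2 × 15 = 30 in; section modulus (unit throat) S = 2 × L²/6 = 75 in².
Direct shear f_v = P/L_w = 107/30 = 3.567 kip/in.
Moment M = P × e = 107 × 5 = 535 kip·in; bending f_b = M/S = 7.133 kip/in.
f_max = √(f_v² + f_b²) = √(3.567² + 7.133²) = 7.975 kip/in.
φr_n = 0.75 × 0.6 × 70 × (0.707 × 0.3125) = 6.96 kip/in → NOT adequate.

f_max ≈ 7.98 kip/in; NOT adequate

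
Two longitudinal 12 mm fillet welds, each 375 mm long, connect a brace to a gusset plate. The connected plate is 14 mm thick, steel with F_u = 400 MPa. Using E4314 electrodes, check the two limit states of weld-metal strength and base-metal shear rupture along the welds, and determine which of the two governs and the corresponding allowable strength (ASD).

R_n/Ω ≈ 821 kN (weld metal governs)

E43XX → F_EXX = 430 MPa.
t_e = 0.707 × 12 = 8.484 mm; L = 750 mm.
Weld metal: R_n/Ω = (1/2.0) × 0.6 × 430 × 8.484 × 750 × 10⁻³ = 820.8 kN.
Base metal (shear rupture): R_n/Ω = (1/2.0) × 0.6 × 400 × 14 × 750 × 10⁻³ = 1260 kN.
Governing: weld metal.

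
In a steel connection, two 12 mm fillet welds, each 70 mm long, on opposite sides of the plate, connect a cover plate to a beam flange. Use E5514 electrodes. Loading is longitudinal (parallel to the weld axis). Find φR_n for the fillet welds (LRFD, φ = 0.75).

E55XX → F_EXX = 550 MPa.
Effective throat t_e = 0.707 × 12 = 8.484 mm.
Total length L = 140 mm; A_we = 8.484 × 140 = 1188 mm².
F_nw = 0.6 F_EXX = 0.6 × 550 = 330 MPa.
φR_n = 0.75 × 330 × 1188 × 10⁻³ = 294 kN.

φR_n ≈ 294 kN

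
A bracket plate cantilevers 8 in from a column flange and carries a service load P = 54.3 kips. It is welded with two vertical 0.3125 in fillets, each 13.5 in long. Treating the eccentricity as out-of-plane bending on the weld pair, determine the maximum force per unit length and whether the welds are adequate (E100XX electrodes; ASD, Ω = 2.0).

f_max ≈ 7.43 kip/in; NOT adequate

E100XX → F_EXX = 100 ksi.
L_w = 2 × 13.5 = 27 in; section modulus (unit throat) S = 2 × L²/6 = 60.75 in².
Direct shear f_v = P/L_w = 54.3/27 = 2.011 kip/in.
Moment M = P × e = 54.3 × 8 = 434.4 kip·in; bending f_b = M/S = 7.151 kip/in.
f_max = √(f_v² + f_b²) = √(2.011² + 7.151²) = 7.428 kip/in.
r_n/Ω = (1/2.0) × 0.6 × 100 × (0.707 × 0.3125) = 6.628 kip/in → NOT adequate.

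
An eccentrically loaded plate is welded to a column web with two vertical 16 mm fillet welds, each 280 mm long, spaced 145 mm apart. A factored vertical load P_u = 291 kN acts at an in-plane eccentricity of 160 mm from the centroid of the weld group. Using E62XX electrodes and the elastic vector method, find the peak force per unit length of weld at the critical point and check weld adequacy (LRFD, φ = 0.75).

f_max ≈ 1430 N/mm; adequate

E62XX → F_EXX = 620 MPa.
Total weld length L_w = 560 mm. Treat welds as unit-width lines.
Polar moment about centroid: J = 2[d³/12 + d(b/2)²] = 2[280³/12 + 280×72.5²] = 6602000 mm³.
Direct shear f_v = P/L_w = 291×10³ / 560 = 519.6 N/mm (vertical).
Torsion M = P·e = 291×10³ × 160 = 46560000 N·mm.
Critical point at (x, y) = (72.5, 140) from centroid. f_tx = M·y/J = 987.3 N/mm; f_ty = M·x/J = 511.3 N/mm.
Resultant f_max = √[f_tx² + (f_v + f_ty)²] = √[987.3² + (519.6 + 511.3)²] = 1427 N/mm.
Capacity per unit length: φr_n = 0.75 × 0.6 × 620 × (0.707 × 16) = 3156 N/mm.
1427 ≤ 3156 → adequate.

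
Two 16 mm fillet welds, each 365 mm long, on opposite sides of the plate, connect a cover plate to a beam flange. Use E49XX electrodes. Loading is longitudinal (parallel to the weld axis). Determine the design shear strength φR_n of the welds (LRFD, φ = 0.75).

φR_n ≈ 1820 kN

E49XX → F_EXX = 490 MPa.
Effective throat t_e = 0.707 × 16 = 11.31 mm.
Total length L = 730 mm; A_we = 11.31 × 730 = 8258 mm².
F_nw = 0.6 F_EXX = 0.6 × 490 = 294 MPa.
φR_n = 0.75 × 294 × 8258 × 10⁻³ = 1821 kN.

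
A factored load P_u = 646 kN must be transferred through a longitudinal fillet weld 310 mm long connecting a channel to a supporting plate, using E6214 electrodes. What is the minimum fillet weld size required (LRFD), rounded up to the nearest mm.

w = 11 mm

E62XX → F_EXX = 620 MPa.
Total weld length L = 310 mm.
Required throat t_e = P_u / (φ × 0.6 F_EXX × L) = 646 / (0.75 × 0.6 × 620 × 310 × 10⁻³) = 7.469 mm.
Required leg w = t_e / 0.707 = 10.56 mm → use 11 mm.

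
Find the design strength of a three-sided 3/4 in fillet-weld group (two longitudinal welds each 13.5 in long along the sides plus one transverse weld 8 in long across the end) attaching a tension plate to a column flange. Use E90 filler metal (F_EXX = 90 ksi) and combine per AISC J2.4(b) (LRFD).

φR_n ≈ 752 kips

t_e = 0.707 × 0.75 = 0.5302 in.
R_nwl = 0.6 × 90 × 0.5302 × 27 = 773.1 kips (longitudinal, 2 welds).
R_nwt = 0.6 × 90 × 0.5302 × 8 = 229.1 kips (transverse, base value).
(i) R_nwl + R_nwt = 1002 kips; (ii) 0.85 R_nwl + 1.5 R_nwt = 1001 kips.
R_n = max = 1002 kips [governs: (i)]; φR_n = 751.6 kips.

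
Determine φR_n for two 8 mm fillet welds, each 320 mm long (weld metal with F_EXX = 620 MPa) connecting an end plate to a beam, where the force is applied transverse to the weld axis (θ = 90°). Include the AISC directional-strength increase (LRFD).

φR_n ≈ 1510 kN

t_e = 0.707 × 8 = 5.656 mm; A_we = 5.656 × 640 = 3620 mm².
Directional factor: 1.0 + 0.5 sin^1.5(90°) = 1.5.
F_nw = 0.6 × 620 × 1.5 = 558 MPa.
φR_n = 0.75 × 558 × 3620 × 10⁻³ = 1515 kN.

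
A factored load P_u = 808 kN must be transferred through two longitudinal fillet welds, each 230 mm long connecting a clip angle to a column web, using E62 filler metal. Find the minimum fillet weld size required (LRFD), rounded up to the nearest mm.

E62XX → F_EXX = 620 MPa.
Total weld length L = 460 mm.
Required throat t_e = P_u / (φ × 0.6 F_EXX × L) = 808 / (0.75 × 0.6 × 620 × 460 × 10⁻³) = 6.296 mm.
Required leg w = t_e / 0.707 = 8.905 mm → use 9 mm.

w = 9 mm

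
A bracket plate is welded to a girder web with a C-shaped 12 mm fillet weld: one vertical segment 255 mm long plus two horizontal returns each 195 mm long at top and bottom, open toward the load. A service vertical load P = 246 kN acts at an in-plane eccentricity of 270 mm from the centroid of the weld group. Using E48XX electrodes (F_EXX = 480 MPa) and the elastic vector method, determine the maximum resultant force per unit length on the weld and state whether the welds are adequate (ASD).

f_max ≈ 1490 N/mm; NOT adequate

Total weld length L_w = 645 mm. Treat welds as unit-width lines.
Centroid: x̄ = 2×195×97.5 / 645 = 58.95 mm from the vertical weld.
Polar moment about centroid: J = I_x + I_y = [255³/12 + 2×195×127.5²] + [255×58.95² + 2(195³/12 + 195×38.55²)] = 10420000 mm³.
Direct shear f_v = P/L_w = 246×10³ / 645 = 381.4 N/mm (vertical).
Torsion M = P·e = 246×10³ × 270 = 66420000 N·mm.
Critical point at (x, y) = (136, 127.5) from centroid. f_tx = M·y/J = 812.5 N/mm; f_ty = M·x/J = 866.9 N/mm.
Resultant f_max = √[f_tx² + (f_v + f_ty)²] = √[812.5² + (381.4 + 866.9)²] = 1489 N/mm.
Capacity per unit length: r_n/Ω = (1/2.0) × 0.6 × 480 × (0.707 × 12) = 1222 N/mm.
1489 > 1222 → NOT adequate.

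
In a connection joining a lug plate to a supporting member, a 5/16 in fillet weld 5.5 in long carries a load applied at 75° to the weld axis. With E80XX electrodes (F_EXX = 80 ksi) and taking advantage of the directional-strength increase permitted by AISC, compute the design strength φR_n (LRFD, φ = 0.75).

φR_n ≈ 64.5 kip

t_e = 0.707 × 0.3125 = 0.2209 in; A_we = 0.2209 × 5.5 = 1.215 in².
Directional factor: 1.0 + 0.5 sin^1.5(75°) = 1.475.
F_nw = 0.6 × 80 × 1.475 = 70.78 ksi.
φR_n = 0.75 × 70.78 × 1.215 = 64.51 kip.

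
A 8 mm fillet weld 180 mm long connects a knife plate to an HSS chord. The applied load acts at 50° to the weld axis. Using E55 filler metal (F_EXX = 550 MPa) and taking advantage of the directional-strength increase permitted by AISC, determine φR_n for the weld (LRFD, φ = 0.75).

t_e = 0.707 × 8 = 5.656 mm; A_we = 5.656 × 180 = 1018 mm².
Directional factor: 1.0 + 0.5 sin^1.5(50°) = 1.335.
F_nw = 0.6 × 550 × 1.335 = 440.6 MPa.
φR_n = 0.75 × 440.6 × 1018 × 10⁻³ = 336.4 kN.

φR_n ≈ 336 kN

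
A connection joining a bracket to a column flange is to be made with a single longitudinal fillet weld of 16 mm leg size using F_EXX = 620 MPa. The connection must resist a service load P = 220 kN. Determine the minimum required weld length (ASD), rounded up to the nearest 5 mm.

Throat t_e = 0.707 × 16 = 11.31 mm.
r_n/Ω = (0.6 × 620 × 11.31) / 2.0 = 2104 N/mm = 2.104 kN/mm.
L_req = P / (r_n/Ω) = 220 / 2.104 = 104.6 mm total.
Round up → use L = 105 mm.

L = 105 mm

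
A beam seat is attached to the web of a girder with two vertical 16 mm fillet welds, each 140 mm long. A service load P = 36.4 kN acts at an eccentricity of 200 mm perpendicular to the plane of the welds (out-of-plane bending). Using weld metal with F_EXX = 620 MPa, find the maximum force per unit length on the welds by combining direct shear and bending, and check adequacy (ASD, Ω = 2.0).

f_max ≈ 1120 N/mm; adequate

L_w = 2 × 140 = 280 mm; section modulus (unit throat) S = 2 × L²/6 = 6533 mm².
Direct shear f_v = P/L_w = 36.4×10³/280 = 130 N/mm.
Moment M = P × e = 36.4×10³ × 200 = 7280000 N·mm; bending f_b = M/S = 1114 N/mm.
f_max = √(f_v² + f_b²) = √(130² + 1114²) = 1122 N/mm.
r_n/Ω = (1/2.0) × 0.6 × 620 × (0.707 × 16) = 2104 N/mm → adequate.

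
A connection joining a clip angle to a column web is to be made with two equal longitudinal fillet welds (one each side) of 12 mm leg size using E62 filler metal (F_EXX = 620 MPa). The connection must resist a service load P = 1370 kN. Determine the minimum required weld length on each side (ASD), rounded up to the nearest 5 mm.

Throat t_e = 0.707 × 12 = 8.484 mm.
r_n/Ω = (0.6 × 620 × 8.484) / 2.0 = 1578 N/mm = 1.578 kN/mm.
L_req = P / (r_n/Ω) = 1370 / 1.578 = 868.2 mm total.
Per side: 868.2 / 2 = 434.1 mm.
Round up → use L = 435 mm on each side.

L = 435 mm on each side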